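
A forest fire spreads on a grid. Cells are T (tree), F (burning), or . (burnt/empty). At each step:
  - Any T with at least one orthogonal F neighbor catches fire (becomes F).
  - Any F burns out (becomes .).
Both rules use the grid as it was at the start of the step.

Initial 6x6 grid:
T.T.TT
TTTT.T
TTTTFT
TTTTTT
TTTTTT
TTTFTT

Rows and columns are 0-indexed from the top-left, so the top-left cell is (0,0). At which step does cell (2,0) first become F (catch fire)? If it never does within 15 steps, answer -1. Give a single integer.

Step 1: cell (2,0)='T' (+6 fires, +2 burnt)
Step 2: cell (2,0)='T' (+9 fires, +6 burnt)
Step 3: cell (2,0)='T' (+7 fires, +9 burnt)
Step 4: cell (2,0)='F' (+6 fires, +7 burnt)
  -> target ignites at step 4
Step 5: cell (2,0)='.' (+2 fires, +6 burnt)
Step 6: cell (2,0)='.' (+1 fires, +2 burnt)
Step 7: cell (2,0)='.' (+0 fires, +1 burnt)
  fire out at step 7

4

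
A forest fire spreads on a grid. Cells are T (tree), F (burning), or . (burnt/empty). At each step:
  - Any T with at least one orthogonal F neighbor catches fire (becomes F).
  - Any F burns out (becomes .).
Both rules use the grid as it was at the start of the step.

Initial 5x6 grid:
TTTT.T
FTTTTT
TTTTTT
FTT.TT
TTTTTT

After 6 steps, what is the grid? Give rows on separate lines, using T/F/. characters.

Step 1: 5 trees catch fire, 2 burn out
  FTTT.T
  .FTTTT
  FTTTTT
  .FT.TT
  FTTTTT
Step 2: 5 trees catch fire, 5 burn out
  .FTT.T
  ..FTTT
  .FTTTT
  ..F.TT
  .FTTTT
Step 3: 4 trees catch fire, 5 burn out
  ..FT.T
  ...FTT
  ..FTTT
  ....TT
  ..FTTT
Step 4: 4 trees catch fire, 4 burn out
  ...F.T
  ....FT
  ...FTT
  ....TT
  ...FTT
Step 5: 3 trees catch fire, 4 burn out
  .....T
  .....F
  ....FT
  ....TT
  ....FT
Step 6: 4 trees catch fire, 3 burn out
  .....F
  ......
  .....F
  ....FT
  .....F

.....F
......
.....F
....FT
.....F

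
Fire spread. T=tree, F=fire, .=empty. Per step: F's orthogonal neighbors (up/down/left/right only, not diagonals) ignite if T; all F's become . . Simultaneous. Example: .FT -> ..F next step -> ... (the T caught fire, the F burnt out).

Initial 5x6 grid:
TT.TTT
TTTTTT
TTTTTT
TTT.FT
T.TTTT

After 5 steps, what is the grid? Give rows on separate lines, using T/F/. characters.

Step 1: 3 trees catch fire, 1 burn out
  TT.TTT
  TTTTTT
  TTTTFT
  TTT..F
  T.TTFT
Step 2: 5 trees catch fire, 3 burn out
  TT.TTT
  TTTTFT
  TTTF.F
  TTT...
  T.TF.F
Step 3: 5 trees catch fire, 5 burn out
  TT.TFT
  TTTF.F
  TTF...
  TTT...
  T.F...
Step 4: 5 trees catch fire, 5 burn out
  TT.F.F
  TTF...
  TF....
  TTF...
  T.....
Step 5: 3 trees catch fire, 5 burn out
  TT....
  TF....
  F.....
  TF....
  T.....

TT....
TF....
F.....
TF....
T.....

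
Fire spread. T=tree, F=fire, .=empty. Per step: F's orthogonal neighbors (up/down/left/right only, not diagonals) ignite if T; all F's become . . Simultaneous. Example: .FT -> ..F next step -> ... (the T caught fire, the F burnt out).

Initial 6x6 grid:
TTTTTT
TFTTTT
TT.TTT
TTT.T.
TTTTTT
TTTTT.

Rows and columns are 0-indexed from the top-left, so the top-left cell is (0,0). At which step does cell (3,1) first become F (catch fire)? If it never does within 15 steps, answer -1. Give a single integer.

Step 1: cell (3,1)='T' (+4 fires, +1 burnt)
Step 2: cell (3,1)='F' (+5 fires, +4 burnt)
  -> target ignites at step 2
Step 3: cell (3,1)='.' (+6 fires, +5 burnt)
Step 4: cell (3,1)='.' (+6 fires, +6 burnt)
Step 5: cell (3,1)='.' (+6 fires, +6 burnt)
Step 6: cell (3,1)='.' (+2 fires, +6 burnt)
Step 7: cell (3,1)='.' (+2 fires, +2 burnt)
Step 8: cell (3,1)='.' (+0 fires, +2 burnt)
  fire out at step 8

2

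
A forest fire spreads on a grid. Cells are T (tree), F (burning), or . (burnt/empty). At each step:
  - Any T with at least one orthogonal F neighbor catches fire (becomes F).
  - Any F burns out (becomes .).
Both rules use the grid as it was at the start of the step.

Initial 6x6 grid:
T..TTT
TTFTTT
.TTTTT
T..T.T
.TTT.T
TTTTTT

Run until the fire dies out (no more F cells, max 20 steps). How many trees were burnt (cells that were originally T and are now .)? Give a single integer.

Answer: 26

Derivation:
Step 1: +3 fires, +1 burnt (F count now 3)
Step 2: +5 fires, +3 burnt (F count now 5)
Step 3: +5 fires, +5 burnt (F count now 5)
Step 4: +3 fires, +5 burnt (F count now 3)
Step 5: +3 fires, +3 burnt (F count now 3)
Step 6: +4 fires, +3 burnt (F count now 4)
Step 7: +2 fires, +4 burnt (F count now 2)
Step 8: +1 fires, +2 burnt (F count now 1)
Step 9: +0 fires, +1 burnt (F count now 0)
Fire out after step 9
Initially T: 27, now '.': 35
Total burnt (originally-T cells now '.'): 26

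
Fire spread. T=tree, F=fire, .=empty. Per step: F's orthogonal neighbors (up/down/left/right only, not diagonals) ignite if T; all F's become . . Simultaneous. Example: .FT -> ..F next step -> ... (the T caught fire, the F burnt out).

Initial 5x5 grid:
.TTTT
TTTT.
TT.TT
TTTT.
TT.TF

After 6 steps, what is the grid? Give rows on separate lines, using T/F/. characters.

Step 1: 1 trees catch fire, 1 burn out
  .TTTT
  TTTT.
  TT.TT
  TTTT.
  TT.F.
Step 2: 1 trees catch fire, 1 burn out
  .TTTT
  TTTT.
  TT.TT
  TTTF.
  TT...
Step 3: 2 trees catch fire, 1 burn out
  .TTTT
  TTTT.
  TT.FT
  TTF..
  TT...
Step 4: 3 trees catch fire, 2 burn out
  .TTTT
  TTTF.
  TT..F
  TF...
  TT...
Step 5: 5 trees catch fire, 3 burn out
  .TTFT
  TTF..
  TF...
  F....
  TF...
Step 6: 5 trees catch fire, 5 burn out
  .TF.F
  TF...
  F....
  .....
  F....

.TF.F
TF...
F....
.....
F....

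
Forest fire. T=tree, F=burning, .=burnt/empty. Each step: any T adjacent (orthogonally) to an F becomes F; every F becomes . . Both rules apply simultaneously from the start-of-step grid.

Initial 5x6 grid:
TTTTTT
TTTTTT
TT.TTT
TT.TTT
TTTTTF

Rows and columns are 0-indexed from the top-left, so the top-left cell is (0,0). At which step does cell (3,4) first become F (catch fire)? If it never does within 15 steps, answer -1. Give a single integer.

Step 1: cell (3,4)='T' (+2 fires, +1 burnt)
Step 2: cell (3,4)='F' (+3 fires, +2 burnt)
  -> target ignites at step 2
Step 3: cell (3,4)='.' (+4 fires, +3 burnt)
Step 4: cell (3,4)='.' (+4 fires, +4 burnt)
Step 5: cell (3,4)='.' (+4 fires, +4 burnt)
Step 6: cell (3,4)='.' (+4 fires, +4 burnt)
Step 7: cell (3,4)='.' (+3 fires, +4 burnt)
Step 8: cell (3,4)='.' (+2 fires, +3 burnt)
Step 9: cell (3,4)='.' (+1 fires, +2 burnt)
Step 10: cell (3,4)='.' (+0 fires, +1 burnt)
  fire out at step 10

2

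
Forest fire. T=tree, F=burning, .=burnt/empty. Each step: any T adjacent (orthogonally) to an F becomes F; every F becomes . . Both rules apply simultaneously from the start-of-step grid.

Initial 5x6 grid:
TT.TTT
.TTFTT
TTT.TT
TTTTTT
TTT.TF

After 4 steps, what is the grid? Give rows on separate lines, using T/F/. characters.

Step 1: 5 trees catch fire, 2 burn out
  TT.FTT
  .TF.FT
  TTT.TT
  TTTTTF
  TTT.F.
Step 2: 7 trees catch fire, 5 burn out
  TT..FT
  .F...F
  TTF.FF
  TTTTF.
  TTT...
Step 3: 5 trees catch fire, 7 burn out
  TF...F
  ......
  TF....
  TTFF..
  TTT...
Step 4: 4 trees catch fire, 5 burn out
  F.....
  ......
  F.....
  TF....
  TTF...

F.....
......
F.....
TF....
TTF...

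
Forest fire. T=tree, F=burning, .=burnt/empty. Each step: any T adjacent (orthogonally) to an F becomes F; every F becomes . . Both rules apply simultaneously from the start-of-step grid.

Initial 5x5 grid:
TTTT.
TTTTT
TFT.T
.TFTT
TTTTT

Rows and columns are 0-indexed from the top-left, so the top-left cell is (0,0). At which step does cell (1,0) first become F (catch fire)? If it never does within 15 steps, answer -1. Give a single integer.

Step 1: cell (1,0)='T' (+6 fires, +2 burnt)
Step 2: cell (1,0)='F' (+6 fires, +6 burnt)
  -> target ignites at step 2
Step 3: cell (1,0)='.' (+6 fires, +6 burnt)
Step 4: cell (1,0)='.' (+2 fires, +6 burnt)
Step 5: cell (1,0)='.' (+0 fires, +2 burnt)
  fire out at step 5

2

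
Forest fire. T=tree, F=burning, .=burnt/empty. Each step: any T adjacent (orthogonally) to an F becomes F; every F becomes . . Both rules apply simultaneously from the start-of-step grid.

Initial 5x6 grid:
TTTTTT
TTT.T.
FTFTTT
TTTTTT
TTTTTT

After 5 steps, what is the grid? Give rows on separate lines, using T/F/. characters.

Step 1: 6 trees catch fire, 2 burn out
  TTTTTT
  FTF.T.
  .F.FTT
  FTFTTT
  TTTTTT
Step 2: 8 trees catch fire, 6 burn out
  FTFTTT
  .F..T.
  ....FT
  .F.FTT
  FTFTTT
Step 3: 7 trees catch fire, 8 burn out
  .F.FTT
  ....F.
  .....F
  ....FT
  .F.FTT
Step 4: 3 trees catch fire, 7 burn out
  ....FT
  ......
  ......
  .....F
  ....FT
Step 5: 2 trees catch fire, 3 burn out
  .....F
  ......
  ......
  ......
  .....F

.....F
......
......
......
.....F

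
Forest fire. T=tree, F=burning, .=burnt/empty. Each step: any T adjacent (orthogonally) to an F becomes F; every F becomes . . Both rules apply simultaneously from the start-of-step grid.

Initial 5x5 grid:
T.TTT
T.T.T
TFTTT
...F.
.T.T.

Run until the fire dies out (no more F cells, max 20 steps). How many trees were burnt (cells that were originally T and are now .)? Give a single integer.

Answer: 12

Derivation:
Step 1: +4 fires, +2 burnt (F count now 4)
Step 2: +3 fires, +4 burnt (F count now 3)
Step 3: +3 fires, +3 burnt (F count now 3)
Step 4: +2 fires, +3 burnt (F count now 2)
Step 5: +0 fires, +2 burnt (F count now 0)
Fire out after step 5
Initially T: 13, now '.': 24
Total burnt (originally-T cells now '.'): 12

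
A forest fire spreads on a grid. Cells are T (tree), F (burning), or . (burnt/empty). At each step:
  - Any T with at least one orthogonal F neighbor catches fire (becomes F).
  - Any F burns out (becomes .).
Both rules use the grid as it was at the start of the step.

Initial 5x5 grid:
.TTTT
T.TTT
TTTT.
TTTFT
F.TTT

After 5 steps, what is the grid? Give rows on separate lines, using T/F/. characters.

Step 1: 5 trees catch fire, 2 burn out
  .TTTT
  T.TTT
  TTTF.
  FTF.F
  ..TFT
Step 2: 6 trees catch fire, 5 burn out
  .TTTT
  T.TFT
  FTF..
  .F...
  ..F.F
Step 3: 5 trees catch fire, 6 burn out
  .TTFT
  F.F.F
  .F...
  .....
  .....
Step 4: 2 trees catch fire, 5 burn out
  .TF.F
  .....
  .....
  .....
  .....
Step 5: 1 trees catch fire, 2 burn out
  .F...
  .....
  .....
  .....
  .....

.F...
.....
.....
.....
.....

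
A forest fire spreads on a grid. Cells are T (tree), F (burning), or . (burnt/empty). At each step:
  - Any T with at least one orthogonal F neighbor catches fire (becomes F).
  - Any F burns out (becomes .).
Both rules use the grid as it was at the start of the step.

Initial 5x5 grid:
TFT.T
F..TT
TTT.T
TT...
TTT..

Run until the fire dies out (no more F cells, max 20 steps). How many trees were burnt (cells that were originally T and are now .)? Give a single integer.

Answer: 10

Derivation:
Step 1: +3 fires, +2 burnt (F count now 3)
Step 2: +2 fires, +3 burnt (F count now 2)
Step 3: +3 fires, +2 burnt (F count now 3)
Step 4: +1 fires, +3 burnt (F count now 1)
Step 5: +1 fires, +1 burnt (F count now 1)
Step 6: +0 fires, +1 burnt (F count now 0)
Fire out after step 6
Initially T: 14, now '.': 21
Total burnt (originally-T cells now '.'): 10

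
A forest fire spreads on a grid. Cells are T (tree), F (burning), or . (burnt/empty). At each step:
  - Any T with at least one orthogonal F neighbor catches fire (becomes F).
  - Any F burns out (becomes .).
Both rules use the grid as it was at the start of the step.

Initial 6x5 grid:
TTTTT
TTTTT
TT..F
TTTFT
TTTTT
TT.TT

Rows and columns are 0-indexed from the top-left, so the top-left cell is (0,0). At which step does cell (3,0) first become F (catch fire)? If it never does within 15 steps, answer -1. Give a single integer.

Step 1: cell (3,0)='T' (+4 fires, +2 burnt)
Step 2: cell (3,0)='T' (+6 fires, +4 burnt)
Step 3: cell (3,0)='F' (+6 fires, +6 burnt)
  -> target ignites at step 3
Step 4: cell (3,0)='.' (+5 fires, +6 burnt)
Step 5: cell (3,0)='.' (+3 fires, +5 burnt)
Step 6: cell (3,0)='.' (+1 fires, +3 burnt)
Step 7: cell (3,0)='.' (+0 fires, +1 burnt)
  fire out at step 7

3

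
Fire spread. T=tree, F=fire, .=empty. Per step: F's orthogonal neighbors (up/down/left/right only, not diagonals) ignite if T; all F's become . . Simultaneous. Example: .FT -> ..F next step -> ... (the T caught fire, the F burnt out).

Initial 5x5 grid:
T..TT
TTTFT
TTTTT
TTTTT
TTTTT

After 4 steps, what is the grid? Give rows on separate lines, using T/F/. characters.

Step 1: 4 trees catch fire, 1 burn out
  T..FT
  TTF.F
  TTTFT
  TTTTT
  TTTTT
Step 2: 5 trees catch fire, 4 burn out
  T...F
  TF...
  TTF.F
  TTTFT
  TTTTT
Step 3: 5 trees catch fire, 5 burn out
  T....
  F....
  TF...
  TTF.F
  TTTFT
Step 4: 5 trees catch fire, 5 burn out
  F....
  .....
  F....
  TF...
  TTF.F

F....
.....
F....
TF...
TTF.F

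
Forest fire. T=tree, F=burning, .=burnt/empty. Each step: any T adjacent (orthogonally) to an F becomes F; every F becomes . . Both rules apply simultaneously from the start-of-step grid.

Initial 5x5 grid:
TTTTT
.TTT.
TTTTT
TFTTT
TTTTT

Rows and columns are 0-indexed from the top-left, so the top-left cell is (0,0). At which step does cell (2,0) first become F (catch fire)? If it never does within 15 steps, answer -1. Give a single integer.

Step 1: cell (2,0)='T' (+4 fires, +1 burnt)
Step 2: cell (2,0)='F' (+6 fires, +4 burnt)
  -> target ignites at step 2
Step 3: cell (2,0)='.' (+5 fires, +6 burnt)
Step 4: cell (2,0)='.' (+5 fires, +5 burnt)
Step 5: cell (2,0)='.' (+1 fires, +5 burnt)
Step 6: cell (2,0)='.' (+1 fires, +1 burnt)
Step 7: cell (2,0)='.' (+0 fires, +1 burnt)
  fire out at step 7

2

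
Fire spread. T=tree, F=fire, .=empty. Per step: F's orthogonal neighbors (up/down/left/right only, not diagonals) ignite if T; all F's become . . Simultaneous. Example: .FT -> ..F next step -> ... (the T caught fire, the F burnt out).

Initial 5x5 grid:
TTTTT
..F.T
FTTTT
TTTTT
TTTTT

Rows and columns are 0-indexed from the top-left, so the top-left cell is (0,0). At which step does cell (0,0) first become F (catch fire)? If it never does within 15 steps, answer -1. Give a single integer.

Step 1: cell (0,0)='T' (+4 fires, +2 burnt)
Step 2: cell (0,0)='T' (+6 fires, +4 burnt)
Step 3: cell (0,0)='F' (+6 fires, +6 burnt)
  -> target ignites at step 3
Step 4: cell (0,0)='.' (+3 fires, +6 burnt)
Step 5: cell (0,0)='.' (+1 fires, +3 burnt)
Step 6: cell (0,0)='.' (+0 fires, +1 burnt)
  fire out at step 6

3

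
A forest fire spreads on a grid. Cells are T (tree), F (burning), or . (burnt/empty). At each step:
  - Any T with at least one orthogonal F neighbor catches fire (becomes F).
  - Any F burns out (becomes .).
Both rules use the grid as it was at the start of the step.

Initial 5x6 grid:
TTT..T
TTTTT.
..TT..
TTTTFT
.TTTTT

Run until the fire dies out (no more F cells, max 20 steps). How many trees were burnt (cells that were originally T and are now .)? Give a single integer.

Answer: 20

Derivation:
Step 1: +3 fires, +1 burnt (F count now 3)
Step 2: +4 fires, +3 burnt (F count now 4)
Step 3: +4 fires, +4 burnt (F count now 4)
Step 4: +4 fires, +4 burnt (F count now 4)
Step 5: +2 fires, +4 burnt (F count now 2)
Step 6: +2 fires, +2 burnt (F count now 2)
Step 7: +1 fires, +2 burnt (F count now 1)
Step 8: +0 fires, +1 burnt (F count now 0)
Fire out after step 8
Initially T: 21, now '.': 29
Total burnt (originally-T cells now '.'): 20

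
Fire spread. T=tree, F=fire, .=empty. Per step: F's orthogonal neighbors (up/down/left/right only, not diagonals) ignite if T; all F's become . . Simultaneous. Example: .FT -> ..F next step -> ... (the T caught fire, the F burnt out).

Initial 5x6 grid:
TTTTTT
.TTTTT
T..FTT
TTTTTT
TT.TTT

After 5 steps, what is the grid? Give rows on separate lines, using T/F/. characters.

Step 1: 3 trees catch fire, 1 burn out
  TTTTTT
  .TTFTT
  T...FT
  TTTFTT
  TT.TTT
Step 2: 7 trees catch fire, 3 burn out
  TTTFTT
  .TF.FT
  T....F
  TTF.FT
  TT.FTT
Step 3: 7 trees catch fire, 7 burn out
  TTF.FT
  .F...F
  T.....
  TF...F
  TT..FT
Step 4: 5 trees catch fire, 7 burn out
  TF...F
  ......
  T.....
  F.....
  TF...F
Step 5: 3 trees catch fire, 5 burn out
  F.....
  ......
  F.....
  ......
  F.....

F.....
......
F.....
......
F.....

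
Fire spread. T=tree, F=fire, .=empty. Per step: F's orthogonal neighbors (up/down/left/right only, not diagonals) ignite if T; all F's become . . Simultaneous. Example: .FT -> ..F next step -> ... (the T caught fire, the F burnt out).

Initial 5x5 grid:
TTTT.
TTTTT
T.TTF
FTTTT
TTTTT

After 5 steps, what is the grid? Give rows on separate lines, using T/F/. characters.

Step 1: 6 trees catch fire, 2 burn out
  TTTT.
  TTTTF
  F.TF.
  .FTTF
  FTTTT
Step 2: 7 trees catch fire, 6 burn out
  TTTT.
  FTTF.
  ..F..
  ..FF.
  .FTTF
Step 3: 6 trees catch fire, 7 burn out
  FTTF.
  .FF..
  .....
  .....
  ..FF.
Step 4: 2 trees catch fire, 6 burn out
  .FF..
  .....
  .....
  .....
  .....
Step 5: 0 trees catch fire, 2 burn out
  .....
  .....
  .....
  .....
  .....

.....
.....
.....
.....
.....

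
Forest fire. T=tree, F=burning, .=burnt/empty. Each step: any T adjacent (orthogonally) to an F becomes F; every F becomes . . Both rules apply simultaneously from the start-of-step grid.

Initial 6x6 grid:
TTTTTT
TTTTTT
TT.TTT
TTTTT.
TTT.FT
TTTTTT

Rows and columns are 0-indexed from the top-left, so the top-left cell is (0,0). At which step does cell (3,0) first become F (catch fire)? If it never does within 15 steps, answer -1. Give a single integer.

Step 1: cell (3,0)='T' (+3 fires, +1 burnt)
Step 2: cell (3,0)='T' (+4 fires, +3 burnt)
Step 3: cell (3,0)='T' (+5 fires, +4 burnt)
Step 4: cell (3,0)='T' (+6 fires, +5 burnt)
Step 5: cell (3,0)='F' (+7 fires, +6 burnt)
  -> target ignites at step 5
Step 6: cell (3,0)='.' (+4 fires, +7 burnt)
Step 7: cell (3,0)='.' (+2 fires, +4 burnt)
Step 8: cell (3,0)='.' (+1 fires, +2 burnt)
Step 9: cell (3,0)='.' (+0 fires, +1 burnt)
  fire out at step 9

5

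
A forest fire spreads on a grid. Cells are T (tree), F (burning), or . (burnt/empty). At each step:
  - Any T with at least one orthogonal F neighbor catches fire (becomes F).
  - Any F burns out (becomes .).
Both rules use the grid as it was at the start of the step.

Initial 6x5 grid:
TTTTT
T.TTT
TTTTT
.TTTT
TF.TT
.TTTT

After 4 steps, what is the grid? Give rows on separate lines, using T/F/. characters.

Step 1: 3 trees catch fire, 1 burn out
  TTTTT
  T.TTT
  TTTTT
  .FTTT
  F..TT
  .FTTT
Step 2: 3 trees catch fire, 3 burn out
  TTTTT
  T.TTT
  TFTTT
  ..FTT
  ...TT
  ..FTT
Step 3: 4 trees catch fire, 3 burn out
  TTTTT
  T.TTT
  F.FTT
  ...FT
  ...TT
  ...FT
Step 4: 6 trees catch fire, 4 burn out
  TTTTT
  F.FTT
  ...FT
  ....F
  ...FT
  ....F

TTTTT
F.FTT
...FT
....F
...FT
....F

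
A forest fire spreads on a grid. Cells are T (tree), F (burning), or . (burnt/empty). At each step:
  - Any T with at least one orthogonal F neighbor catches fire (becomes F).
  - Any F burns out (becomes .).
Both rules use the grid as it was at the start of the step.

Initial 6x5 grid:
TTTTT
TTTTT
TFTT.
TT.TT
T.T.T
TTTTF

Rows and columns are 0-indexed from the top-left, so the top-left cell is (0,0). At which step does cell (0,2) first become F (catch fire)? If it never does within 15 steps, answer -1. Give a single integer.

Step 1: cell (0,2)='T' (+6 fires, +2 burnt)
Step 2: cell (0,2)='T' (+7 fires, +6 burnt)
Step 3: cell (0,2)='F' (+7 fires, +7 burnt)
  -> target ignites at step 3
Step 4: cell (0,2)='.' (+3 fires, +7 burnt)
Step 5: cell (0,2)='.' (+1 fires, +3 burnt)
Step 6: cell (0,2)='.' (+0 fires, +1 burnt)
  fire out at step 6

3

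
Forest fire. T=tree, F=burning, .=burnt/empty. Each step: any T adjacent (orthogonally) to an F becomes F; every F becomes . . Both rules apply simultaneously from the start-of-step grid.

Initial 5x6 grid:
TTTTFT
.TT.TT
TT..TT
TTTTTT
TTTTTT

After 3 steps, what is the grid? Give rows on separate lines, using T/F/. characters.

Step 1: 3 trees catch fire, 1 burn out
  TTTF.F
  .TT.FT
  TT..TT
  TTTTTT
  TTTTTT
Step 2: 3 trees catch fire, 3 burn out
  TTF...
  .TT..F
  TT..FT
  TTTTTT
  TTTTTT
Step 3: 4 trees catch fire, 3 burn out
  TF....
  .TF...
  TT...F
  TTTTFT
  TTTTTT

TF....
.TF...
TT...F
TTTTFT
TTTTTT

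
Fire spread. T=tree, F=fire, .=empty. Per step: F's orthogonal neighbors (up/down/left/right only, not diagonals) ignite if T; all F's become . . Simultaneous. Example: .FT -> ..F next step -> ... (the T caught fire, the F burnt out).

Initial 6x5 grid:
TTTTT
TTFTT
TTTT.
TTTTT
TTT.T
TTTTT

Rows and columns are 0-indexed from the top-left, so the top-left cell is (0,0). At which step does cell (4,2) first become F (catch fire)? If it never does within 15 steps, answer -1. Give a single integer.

Step 1: cell (4,2)='T' (+4 fires, +1 burnt)
Step 2: cell (4,2)='T' (+7 fires, +4 burnt)
Step 3: cell (4,2)='F' (+6 fires, +7 burnt)
  -> target ignites at step 3
Step 4: cell (4,2)='.' (+4 fires, +6 burnt)
Step 5: cell (4,2)='.' (+4 fires, +4 burnt)
Step 6: cell (4,2)='.' (+2 fires, +4 burnt)
Step 7: cell (4,2)='.' (+0 fires, +2 burnt)
  fire out at step 7

3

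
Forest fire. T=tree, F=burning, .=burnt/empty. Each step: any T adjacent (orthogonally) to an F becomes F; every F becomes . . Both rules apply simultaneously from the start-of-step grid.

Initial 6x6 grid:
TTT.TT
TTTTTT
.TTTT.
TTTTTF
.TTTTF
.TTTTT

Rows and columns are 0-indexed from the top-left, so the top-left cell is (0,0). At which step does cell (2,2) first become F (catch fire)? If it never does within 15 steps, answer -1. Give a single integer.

Step 1: cell (2,2)='T' (+3 fires, +2 burnt)
Step 2: cell (2,2)='T' (+4 fires, +3 burnt)
Step 3: cell (2,2)='T' (+5 fires, +4 burnt)
Step 4: cell (2,2)='F' (+7 fires, +5 burnt)
  -> target ignites at step 4
Step 5: cell (2,2)='.' (+5 fires, +7 burnt)
Step 6: cell (2,2)='.' (+2 fires, +5 burnt)
Step 7: cell (2,2)='.' (+2 fires, +2 burnt)
Step 8: cell (2,2)='.' (+1 fires, +2 burnt)
Step 9: cell (2,2)='.' (+0 fires, +1 burnt)
  fire out at step 9

4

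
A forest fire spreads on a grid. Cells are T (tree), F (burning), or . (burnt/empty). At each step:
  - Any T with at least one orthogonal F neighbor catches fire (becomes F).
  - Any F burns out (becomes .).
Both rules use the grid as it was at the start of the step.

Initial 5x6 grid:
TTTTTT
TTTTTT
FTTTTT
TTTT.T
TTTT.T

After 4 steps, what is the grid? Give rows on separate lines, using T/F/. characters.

Step 1: 3 trees catch fire, 1 burn out
  TTTTTT
  FTTTTT
  .FTTTT
  FTTT.T
  TTTT.T
Step 2: 5 trees catch fire, 3 burn out
  FTTTTT
  .FTTTT
  ..FTTT
  .FTT.T
  FTTT.T
Step 3: 5 trees catch fire, 5 burn out
  .FTTTT
  ..FTTT
  ...FTT
  ..FT.T
  .FTT.T
Step 4: 5 trees catch fire, 5 burn out
  ..FTTT
  ...FTT
  ....FT
  ...F.T
  ..FT.T

..FTTT
...FTT
....FT
...F.T
..FT.T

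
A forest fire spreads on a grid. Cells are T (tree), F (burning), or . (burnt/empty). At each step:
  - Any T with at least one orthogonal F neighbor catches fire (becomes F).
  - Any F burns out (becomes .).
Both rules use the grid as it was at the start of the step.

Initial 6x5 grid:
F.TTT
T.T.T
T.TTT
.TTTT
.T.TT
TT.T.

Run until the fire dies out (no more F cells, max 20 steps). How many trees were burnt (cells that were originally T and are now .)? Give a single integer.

Answer: 2

Derivation:
Step 1: +1 fires, +1 burnt (F count now 1)
Step 2: +1 fires, +1 burnt (F count now 1)
Step 3: +0 fires, +1 burnt (F count now 0)
Fire out after step 3
Initially T: 20, now '.': 12
Total burnt (originally-T cells now '.'): 2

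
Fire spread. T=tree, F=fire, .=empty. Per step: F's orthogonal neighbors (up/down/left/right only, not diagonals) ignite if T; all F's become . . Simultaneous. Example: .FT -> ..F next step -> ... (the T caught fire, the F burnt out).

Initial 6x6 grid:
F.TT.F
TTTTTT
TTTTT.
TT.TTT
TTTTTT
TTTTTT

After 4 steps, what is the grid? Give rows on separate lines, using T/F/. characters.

Step 1: 2 trees catch fire, 2 burn out
  ..TT..
  FTTTTF
  TTTTT.
  TT.TTT
  TTTTTT
  TTTTTT
Step 2: 3 trees catch fire, 2 burn out
  ..TT..
  .FTTF.
  FTTTT.
  TT.TTT
  TTTTTT
  TTTTTT
Step 3: 5 trees catch fire, 3 burn out
  ..TT..
  ..FF..
  .FTTF.
  FT.TTT
  TTTTTT
  TTTTTT
Step 4: 7 trees catch fire, 5 burn out
  ..FF..
  ......
  ..FF..
  .F.TFT
  FTTTTT
  TTTTTT

..FF..
......
..FF..
.F.TFT
FTTTTT
TTTTTT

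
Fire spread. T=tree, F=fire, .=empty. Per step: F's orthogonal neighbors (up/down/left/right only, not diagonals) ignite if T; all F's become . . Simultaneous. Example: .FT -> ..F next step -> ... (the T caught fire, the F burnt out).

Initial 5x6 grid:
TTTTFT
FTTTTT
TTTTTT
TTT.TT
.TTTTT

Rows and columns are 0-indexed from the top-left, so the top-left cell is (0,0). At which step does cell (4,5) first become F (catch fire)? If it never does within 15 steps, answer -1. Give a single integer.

Step 1: cell (4,5)='T' (+6 fires, +2 burnt)
Step 2: cell (4,5)='T' (+8 fires, +6 burnt)
Step 3: cell (4,5)='T' (+5 fires, +8 burnt)
Step 4: cell (4,5)='T' (+4 fires, +5 burnt)
Step 5: cell (4,5)='F' (+3 fires, +4 burnt)
  -> target ignites at step 5
Step 6: cell (4,5)='.' (+0 fires, +3 burnt)
  fire out at step 6

5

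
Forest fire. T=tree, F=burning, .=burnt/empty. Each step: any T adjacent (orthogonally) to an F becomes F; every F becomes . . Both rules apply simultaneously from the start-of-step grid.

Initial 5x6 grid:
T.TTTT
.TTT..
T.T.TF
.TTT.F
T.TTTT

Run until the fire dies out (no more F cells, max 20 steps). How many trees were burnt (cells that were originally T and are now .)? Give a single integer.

Step 1: +2 fires, +2 burnt (F count now 2)
Step 2: +1 fires, +2 burnt (F count now 1)
Step 3: +1 fires, +1 burnt (F count now 1)
Step 4: +2 fires, +1 burnt (F count now 2)
Step 5: +1 fires, +2 burnt (F count now 1)
Step 6: +2 fires, +1 burnt (F count now 2)
Step 7: +1 fires, +2 burnt (F count now 1)
Step 8: +3 fires, +1 burnt (F count now 3)
Step 9: +1 fires, +3 burnt (F count now 1)
Step 10: +1 fires, +1 burnt (F count now 1)
Step 11: +1 fires, +1 burnt (F count now 1)
Step 12: +0 fires, +1 burnt (F count now 0)
Fire out after step 12
Initially T: 19, now '.': 27
Total burnt (originally-T cells now '.'): 16

Answer: 16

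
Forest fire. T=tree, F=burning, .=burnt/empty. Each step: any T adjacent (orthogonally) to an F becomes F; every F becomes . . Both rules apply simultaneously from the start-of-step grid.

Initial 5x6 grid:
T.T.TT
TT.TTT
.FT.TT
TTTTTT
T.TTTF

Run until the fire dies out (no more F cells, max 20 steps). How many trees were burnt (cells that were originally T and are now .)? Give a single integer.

Answer: 21

Derivation:
Step 1: +5 fires, +2 burnt (F count now 5)
Step 2: +6 fires, +5 burnt (F count now 6)
Step 3: +6 fires, +6 burnt (F count now 6)
Step 4: +2 fires, +6 burnt (F count now 2)
Step 5: +2 fires, +2 burnt (F count now 2)
Step 6: +0 fires, +2 burnt (F count now 0)
Fire out after step 6
Initially T: 22, now '.': 29
Total burnt (originally-T cells now '.'): 21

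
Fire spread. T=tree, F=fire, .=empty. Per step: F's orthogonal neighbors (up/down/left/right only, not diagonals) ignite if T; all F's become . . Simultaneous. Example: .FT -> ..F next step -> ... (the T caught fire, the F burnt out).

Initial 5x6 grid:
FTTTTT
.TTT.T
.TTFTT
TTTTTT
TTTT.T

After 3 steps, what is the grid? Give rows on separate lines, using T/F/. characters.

Step 1: 5 trees catch fire, 2 burn out
  .FTTTT
  .TTF.T
  .TF.FT
  TTTFTT
  TTTT.T
Step 2: 9 trees catch fire, 5 burn out
  ..FFTT
  .FF..T
  .F...F
  TTF.FT
  TTTF.T
Step 3: 5 trees catch fire, 9 burn out
  ....FT
  .....F
  ......
  TF...F
  TTF..T

....FT
.....F
......
TF...F
TTF..T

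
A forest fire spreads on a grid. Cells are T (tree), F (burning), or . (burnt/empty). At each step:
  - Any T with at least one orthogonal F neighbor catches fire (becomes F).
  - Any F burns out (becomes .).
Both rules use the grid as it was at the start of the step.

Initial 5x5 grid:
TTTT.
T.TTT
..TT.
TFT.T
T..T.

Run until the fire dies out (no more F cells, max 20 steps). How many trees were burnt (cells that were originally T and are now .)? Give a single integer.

Answer: 13

Derivation:
Step 1: +2 fires, +1 burnt (F count now 2)
Step 2: +2 fires, +2 burnt (F count now 2)
Step 3: +2 fires, +2 burnt (F count now 2)
Step 4: +2 fires, +2 burnt (F count now 2)
Step 5: +3 fires, +2 burnt (F count now 3)
Step 6: +1 fires, +3 burnt (F count now 1)
Step 7: +1 fires, +1 burnt (F count now 1)
Step 8: +0 fires, +1 burnt (F count now 0)
Fire out after step 8
Initially T: 15, now '.': 23
Total burnt (originally-T cells now '.'): 13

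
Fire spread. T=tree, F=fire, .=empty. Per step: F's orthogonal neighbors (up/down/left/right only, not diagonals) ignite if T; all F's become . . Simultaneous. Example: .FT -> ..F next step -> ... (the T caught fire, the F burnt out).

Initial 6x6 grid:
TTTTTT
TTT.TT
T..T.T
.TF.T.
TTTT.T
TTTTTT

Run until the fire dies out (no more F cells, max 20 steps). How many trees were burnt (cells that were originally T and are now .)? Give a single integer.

Answer: 12

Derivation:
Step 1: +2 fires, +1 burnt (F count now 2)
Step 2: +3 fires, +2 burnt (F count now 3)
Step 3: +3 fires, +3 burnt (F count now 3)
Step 4: +2 fires, +3 burnt (F count now 2)
Step 5: +1 fires, +2 burnt (F count now 1)
Step 6: +1 fires, +1 burnt (F count now 1)
Step 7: +0 fires, +1 burnt (F count now 0)
Fire out after step 7
Initially T: 27, now '.': 21
Total burnt (originally-T cells now '.'): 12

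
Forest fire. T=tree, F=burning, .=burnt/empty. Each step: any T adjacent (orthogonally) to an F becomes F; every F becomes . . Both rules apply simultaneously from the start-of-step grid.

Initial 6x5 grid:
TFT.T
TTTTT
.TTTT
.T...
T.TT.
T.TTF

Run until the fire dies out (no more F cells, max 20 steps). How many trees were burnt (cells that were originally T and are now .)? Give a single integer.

Answer: 17

Derivation:
Step 1: +4 fires, +2 burnt (F count now 4)
Step 2: +5 fires, +4 burnt (F count now 5)
Step 3: +4 fires, +5 burnt (F count now 4)
Step 4: +2 fires, +4 burnt (F count now 2)
Step 5: +2 fires, +2 burnt (F count now 2)
Step 6: +0 fires, +2 burnt (F count now 0)
Fire out after step 6
Initially T: 19, now '.': 28
Total burnt (originally-T cells now '.'): 17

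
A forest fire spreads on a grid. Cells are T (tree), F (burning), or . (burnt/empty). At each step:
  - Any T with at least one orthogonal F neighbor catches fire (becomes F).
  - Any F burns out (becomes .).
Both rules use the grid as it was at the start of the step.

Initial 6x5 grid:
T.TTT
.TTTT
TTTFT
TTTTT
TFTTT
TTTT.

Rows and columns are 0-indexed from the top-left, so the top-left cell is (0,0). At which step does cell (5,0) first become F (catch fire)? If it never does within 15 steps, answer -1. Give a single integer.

Step 1: cell (5,0)='T' (+8 fires, +2 burnt)
Step 2: cell (5,0)='F' (+10 fires, +8 burnt)
  -> target ignites at step 2
Step 3: cell (5,0)='.' (+6 fires, +10 burnt)
Step 4: cell (5,0)='.' (+0 fires, +6 burnt)
  fire out at step 4

2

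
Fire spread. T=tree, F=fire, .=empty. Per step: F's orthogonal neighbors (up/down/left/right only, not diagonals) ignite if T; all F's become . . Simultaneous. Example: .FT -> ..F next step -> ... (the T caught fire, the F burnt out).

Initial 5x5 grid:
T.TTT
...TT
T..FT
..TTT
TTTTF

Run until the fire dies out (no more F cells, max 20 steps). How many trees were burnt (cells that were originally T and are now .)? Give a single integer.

Step 1: +5 fires, +2 burnt (F count now 5)
Step 2: +4 fires, +5 burnt (F count now 4)
Step 3: +3 fires, +4 burnt (F count now 3)
Step 4: +1 fires, +3 burnt (F count now 1)
Step 5: +0 fires, +1 burnt (F count now 0)
Fire out after step 5
Initially T: 15, now '.': 23
Total burnt (originally-T cells now '.'): 13

Answer: 13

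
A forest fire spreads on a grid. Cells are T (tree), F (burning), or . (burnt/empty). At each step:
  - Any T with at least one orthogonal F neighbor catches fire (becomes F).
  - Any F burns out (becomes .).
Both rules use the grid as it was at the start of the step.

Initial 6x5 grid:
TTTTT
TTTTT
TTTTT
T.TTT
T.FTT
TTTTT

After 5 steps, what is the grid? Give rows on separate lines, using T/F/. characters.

Step 1: 3 trees catch fire, 1 burn out
  TTTTT
  TTTTT
  TTTTT
  T.FTT
  T..FT
  TTFTT
Step 2: 5 trees catch fire, 3 burn out
  TTTTT
  TTTTT
  TTFTT
  T..FT
  T...F
  TF.FT
Step 3: 6 trees catch fire, 5 burn out
  TTTTT
  TTFTT
  TF.FT
  T...F
  T....
  F...F
Step 4: 6 trees catch fire, 6 burn out
  TTFTT
  TF.FT
  F...F
  T....
  F....
  .....
Step 5: 5 trees catch fire, 6 burn out
  TF.FT
  F...F
  .....
  F....
  .....
  .....

TF.FT
F...F
.....
F....
.....
.....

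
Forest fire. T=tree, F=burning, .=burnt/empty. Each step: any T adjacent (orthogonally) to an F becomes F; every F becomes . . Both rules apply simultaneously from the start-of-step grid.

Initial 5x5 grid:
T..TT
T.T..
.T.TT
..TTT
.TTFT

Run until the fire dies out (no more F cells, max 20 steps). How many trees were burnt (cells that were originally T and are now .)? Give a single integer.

Answer: 8

Derivation:
Step 1: +3 fires, +1 burnt (F count now 3)
Step 2: +4 fires, +3 burnt (F count now 4)
Step 3: +1 fires, +4 burnt (F count now 1)
Step 4: +0 fires, +1 burnt (F count now 0)
Fire out after step 4
Initially T: 14, now '.': 19
Total burnt (originally-T cells now '.'): 8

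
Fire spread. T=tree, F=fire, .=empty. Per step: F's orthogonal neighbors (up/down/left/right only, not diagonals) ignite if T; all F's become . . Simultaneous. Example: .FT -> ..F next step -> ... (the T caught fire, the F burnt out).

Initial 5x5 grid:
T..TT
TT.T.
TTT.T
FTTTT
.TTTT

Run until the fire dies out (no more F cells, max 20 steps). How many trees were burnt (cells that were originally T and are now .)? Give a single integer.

Answer: 15

Derivation:
Step 1: +2 fires, +1 burnt (F count now 2)
Step 2: +4 fires, +2 burnt (F count now 4)
Step 3: +5 fires, +4 burnt (F count now 5)
Step 4: +2 fires, +5 burnt (F count now 2)
Step 5: +2 fires, +2 burnt (F count now 2)
Step 6: +0 fires, +2 burnt (F count now 0)
Fire out after step 6
Initially T: 18, now '.': 22
Total burnt (originally-T cells now '.'): 15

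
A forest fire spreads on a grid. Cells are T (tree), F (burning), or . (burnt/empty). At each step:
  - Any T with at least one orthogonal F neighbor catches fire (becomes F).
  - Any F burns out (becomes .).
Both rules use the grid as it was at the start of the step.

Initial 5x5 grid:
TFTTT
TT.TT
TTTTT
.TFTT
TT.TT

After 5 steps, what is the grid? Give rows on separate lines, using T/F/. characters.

Step 1: 6 trees catch fire, 2 burn out
  F.FTT
  TF.TT
  TTFTT
  .F.FT
  TT.TT
Step 2: 7 trees catch fire, 6 burn out
  ...FT
  F..TT
  TF.FT
  ....F
  TF.FT
Step 3: 6 trees catch fire, 7 burn out
  ....F
  ...FT
  F...F
  .....
  F...F
Step 4: 1 trees catch fire, 6 burn out
  .....
  ....F
  .....
  .....
  .....
Step 5: 0 trees catch fire, 1 burn out
  .....
  .....
  .....
  .....
  .....

.....
.....
.....
.....
.....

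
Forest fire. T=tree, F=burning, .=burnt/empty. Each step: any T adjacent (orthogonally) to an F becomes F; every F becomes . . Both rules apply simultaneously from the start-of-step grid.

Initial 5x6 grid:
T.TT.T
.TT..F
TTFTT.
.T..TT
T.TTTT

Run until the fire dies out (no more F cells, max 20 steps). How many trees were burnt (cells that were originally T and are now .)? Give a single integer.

Step 1: +4 fires, +2 burnt (F count now 4)
Step 2: +5 fires, +4 burnt (F count now 5)
Step 3: +2 fires, +5 burnt (F count now 2)
Step 4: +2 fires, +2 burnt (F count now 2)
Step 5: +2 fires, +2 burnt (F count now 2)
Step 6: +1 fires, +2 burnt (F count now 1)
Step 7: +0 fires, +1 burnt (F count now 0)
Fire out after step 7
Initially T: 18, now '.': 28
Total burnt (originally-T cells now '.'): 16

Answer: 16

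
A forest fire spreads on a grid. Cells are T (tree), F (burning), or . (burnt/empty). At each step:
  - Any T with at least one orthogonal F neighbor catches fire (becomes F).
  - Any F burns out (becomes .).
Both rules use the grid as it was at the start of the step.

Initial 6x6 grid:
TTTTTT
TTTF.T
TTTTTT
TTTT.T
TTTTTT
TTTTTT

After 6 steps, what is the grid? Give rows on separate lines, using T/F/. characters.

Step 1: 3 trees catch fire, 1 burn out
  TTTFTT
  TTF..T
  TTTFTT
  TTTT.T
  TTTTTT
  TTTTTT
Step 2: 6 trees catch fire, 3 burn out
  TTF.FT
  TF...T
  TTF.FT
  TTTF.T
  TTTTTT
  TTTTTT
Step 3: 7 trees catch fire, 6 burn out
  TF...F
  F....T
  TF...F
  TTF..T
  TTTFTT
  TTTTTT
Step 4: 8 trees catch fire, 7 burn out
  F.....
  .....F
  F.....
  TF...F
  TTF.FT
  TTTFTT
Step 5: 5 trees catch fire, 8 burn out
  ......
  ......
  ......
  F.....
  TF...F
  TTF.FT
Step 6: 3 trees catch fire, 5 burn out
  ......
  ......
  ......
  ......
  F.....
  TF...F

......
......
......
......
F.....
TF...F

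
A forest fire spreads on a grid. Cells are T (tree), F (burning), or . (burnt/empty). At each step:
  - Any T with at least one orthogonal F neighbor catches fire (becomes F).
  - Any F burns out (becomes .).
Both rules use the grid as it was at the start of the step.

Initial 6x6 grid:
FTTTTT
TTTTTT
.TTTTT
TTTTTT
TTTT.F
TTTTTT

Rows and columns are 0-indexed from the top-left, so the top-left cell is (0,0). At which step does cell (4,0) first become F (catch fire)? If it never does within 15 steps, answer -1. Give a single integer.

Step 1: cell (4,0)='T' (+4 fires, +2 burnt)
Step 2: cell (4,0)='T' (+5 fires, +4 burnt)
Step 3: cell (4,0)='T' (+7 fires, +5 burnt)
Step 4: cell (4,0)='T' (+10 fires, +7 burnt)
Step 5: cell (4,0)='T' (+4 fires, +10 burnt)
Step 6: cell (4,0)='F' (+2 fires, +4 burnt)
  -> target ignites at step 6
Step 7: cell (4,0)='.' (+0 fires, +2 burnt)
  fire out at step 7

6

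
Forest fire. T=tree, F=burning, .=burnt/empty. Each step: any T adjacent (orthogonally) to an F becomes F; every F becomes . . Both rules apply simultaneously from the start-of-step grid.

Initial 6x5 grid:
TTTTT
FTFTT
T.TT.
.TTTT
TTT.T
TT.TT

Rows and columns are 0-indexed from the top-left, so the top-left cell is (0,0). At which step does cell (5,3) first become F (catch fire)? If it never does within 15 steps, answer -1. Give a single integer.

Step 1: cell (5,3)='T' (+6 fires, +2 burnt)
Step 2: cell (5,3)='T' (+5 fires, +6 burnt)
Step 3: cell (5,3)='T' (+4 fires, +5 burnt)
Step 4: cell (5,3)='T' (+2 fires, +4 burnt)
Step 5: cell (5,3)='T' (+3 fires, +2 burnt)
Step 6: cell (5,3)='T' (+2 fires, +3 burnt)
Step 7: cell (5,3)='F' (+1 fires, +2 burnt)
  -> target ignites at step 7
Step 8: cell (5,3)='.' (+0 fires, +1 burnt)
  fire out at step 8

7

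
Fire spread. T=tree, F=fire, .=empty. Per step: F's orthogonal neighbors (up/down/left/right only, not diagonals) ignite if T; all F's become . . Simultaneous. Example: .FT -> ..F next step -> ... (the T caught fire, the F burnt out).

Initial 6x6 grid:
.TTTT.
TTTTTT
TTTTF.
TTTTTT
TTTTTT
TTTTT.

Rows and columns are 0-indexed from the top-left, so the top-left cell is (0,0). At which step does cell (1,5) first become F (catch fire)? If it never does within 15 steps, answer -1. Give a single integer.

Step 1: cell (1,5)='T' (+3 fires, +1 burnt)
Step 2: cell (1,5)='F' (+7 fires, +3 burnt)
  -> target ignites at step 2
Step 3: cell (1,5)='.' (+7 fires, +7 burnt)
Step 4: cell (1,5)='.' (+6 fires, +7 burnt)
Step 5: cell (1,5)='.' (+5 fires, +6 burnt)
Step 6: cell (1,5)='.' (+2 fires, +5 burnt)
Step 7: cell (1,5)='.' (+1 fires, +2 burnt)
Step 8: cell (1,5)='.' (+0 fires, +1 burnt)
  fire out at step 8

2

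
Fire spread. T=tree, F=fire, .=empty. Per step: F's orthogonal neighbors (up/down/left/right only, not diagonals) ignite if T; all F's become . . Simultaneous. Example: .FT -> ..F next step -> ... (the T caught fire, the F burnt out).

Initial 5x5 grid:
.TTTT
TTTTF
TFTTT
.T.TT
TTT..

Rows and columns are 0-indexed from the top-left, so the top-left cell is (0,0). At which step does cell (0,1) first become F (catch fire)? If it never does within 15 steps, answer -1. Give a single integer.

Step 1: cell (0,1)='T' (+7 fires, +2 burnt)
Step 2: cell (0,1)='F' (+7 fires, +7 burnt)
  -> target ignites at step 2
Step 3: cell (0,1)='.' (+4 fires, +7 burnt)
Step 4: cell (0,1)='.' (+0 fires, +4 burnt)
  fire out at step 4

2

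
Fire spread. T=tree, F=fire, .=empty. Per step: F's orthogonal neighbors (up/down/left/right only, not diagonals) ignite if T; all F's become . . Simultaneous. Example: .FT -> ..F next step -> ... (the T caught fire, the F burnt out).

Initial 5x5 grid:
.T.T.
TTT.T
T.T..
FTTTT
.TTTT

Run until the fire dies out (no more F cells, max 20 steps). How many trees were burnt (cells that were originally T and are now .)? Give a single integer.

Step 1: +2 fires, +1 burnt (F count now 2)
Step 2: +3 fires, +2 burnt (F count now 3)
Step 3: +4 fires, +3 burnt (F count now 4)
Step 4: +4 fires, +4 burnt (F count now 4)
Step 5: +1 fires, +4 burnt (F count now 1)
Step 6: +0 fires, +1 burnt (F count now 0)
Fire out after step 6
Initially T: 16, now '.': 23
Total burnt (originally-T cells now '.'): 14

Answer: 14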